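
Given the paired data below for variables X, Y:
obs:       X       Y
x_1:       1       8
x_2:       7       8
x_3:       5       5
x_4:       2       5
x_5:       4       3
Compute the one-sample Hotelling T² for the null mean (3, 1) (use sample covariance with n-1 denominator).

Step 1 — sample mean vector:
  mean(X) = (1 + 7 + 5 + 2 + 4) / 5 = 19/5 = 3.8
  mean(Y) = (8 + 8 + 5 + 5 + 3) / 5 = 29/5 = 5.8
  x̄ = (3.8, 5.8),  deviation x̄ - mu_0 = (3.8, 5.8) - (3, 1) = (0.8, 4.8).

Step 2 — sample covariance matrix, S[i,j] = (1/(n-1)) · Σ_k (x_{k,i} - mean_i) · (x_{k,j} - mean_j), divisor n-1 = 4:
  S[X,X] = ((-2.8)·(-2.8) + (3.2)·(3.2) + (1.2)·(1.2) + (-1.8)·(-1.8) + (0.2)·(0.2)) / 4 = 22.8/4 = 5.7
  S[X,Y] = ((-2.8)·(2.2) + (3.2)·(2.2) + (1.2)·(-0.8) + (-1.8)·(-0.8) + (0.2)·(-2.8)) / 4 = 0.8/4 = 0.2
  S[Y,Y] = ((2.2)·(2.2) + (2.2)·(2.2) + (-0.8)·(-0.8) + (-0.8)·(-0.8) + (-2.8)·(-2.8)) / 4 = 18.8/4 = 4.7
  S = [[5.7, 0.2],
 [0.2, 4.7]].

Step 3 — invert S. det(S) = 5.7·4.7 - (0.2)² = 26.75.
  S^{-1} = (1/det) · [[d, -b], [-b, a]] = [[0.1757, -0.0075],
 [-0.0075, 0.2131]].

Step 4 — quadratic form (x̄ - mu_0)^T · S^{-1} · (x̄ - mu_0):
  S^{-1} · (x̄ - mu_0) = (0.1047, 1.0168),
  (x̄ - mu_0)^T · [...] = (0.8)·(0.1047) + (4.8)·(1.0168) = 4.9645.

Step 5 — scale by n: T² = 5 · 4.9645 = 24.8224.

T² ≈ 24.8224


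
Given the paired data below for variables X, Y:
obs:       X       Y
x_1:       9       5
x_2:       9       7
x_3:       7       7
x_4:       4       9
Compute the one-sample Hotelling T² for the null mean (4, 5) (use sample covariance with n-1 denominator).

Step 1 — sample mean vector:
  mean(X) = (9 + 9 + 7 + 4) / 4 = 29/4 = 7.25
  mean(Y) = (5 + 7 + 7 + 9) / 4 = 28/4 = 7
  x̄ = (7.25, 7),  deviation x̄ - mu_0 = (7.25, 7) - (4, 5) = (3.25, 2).

Step 2 — sample covariance matrix, S[i,j] = (1/(n-1)) · Σ_k (x_{k,i} - mean_i) · (x_{k,j} - mean_j), divisor n-1 = 3:
  S[X,X] = ((1.75)·(1.75) + (1.75)·(1.75) + (-0.25)·(-0.25) + (-3.25)·(-3.25)) / 3 = 16.75/3 = 5.5833
  S[X,Y] = ((1.75)·(-2) + (1.75)·(0) + (-0.25)·(0) + (-3.25)·(2)) / 3 = -10/3 = -3.3333
  S[Y,Y] = ((-2)·(-2) + (0)·(0) + (0)·(0) + (2)·(2)) / 3 = 8/3 = 2.6667
  S = [[5.5833, -3.3333],
 [-3.3333, 2.6667]].

Step 3 — invert S. det(S) = 5.5833·2.6667 - (-3.3333)² = 3.7778.
  S^{-1} = (1/det) · [[d, -b], [-b, a]] = [[0.7059, 0.8824],
 [0.8824, 1.4779]].

Step 4 — quadratic form (x̄ - mu_0)^T · S^{-1} · (x̄ - mu_0):
  S^{-1} · (x̄ - mu_0) = (4.0588, 5.8235),
  (x̄ - mu_0)^T · [...] = (3.25)·(4.0588) + (2)·(5.8235) = 24.8382.

Step 5 — scale by n: T² = 4 · 24.8382 = 99.3529.

T² ≈ 99.3529


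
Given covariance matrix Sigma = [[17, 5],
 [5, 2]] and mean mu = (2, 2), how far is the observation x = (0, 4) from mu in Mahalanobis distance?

Step 1 — centre the observation: (x - mu) = (-2, 2).

Step 2 — invert Sigma. det(Sigma) = 17·2 - (5)² = 9.
  Sigma^{-1} = (1/det) · [[d, -b], [-b, a]] = [[0.2222, -0.5556],
 [-0.5556, 1.8889]].

Step 3 — form the quadratic (x - mu)^T · Sigma^{-1} · (x - mu):
  Sigma^{-1} · (x - mu) = (-1.5556, 4.8889).
  (x - mu)^T · [Sigma^{-1} · (x - mu)] = (-2)·(-1.5556) + (2)·(4.8889) = 12.8889.

Step 4 — take square root: d = √(12.8889) ≈ 3.5901.

d(x, mu) = √(12.8889) ≈ 3.5901


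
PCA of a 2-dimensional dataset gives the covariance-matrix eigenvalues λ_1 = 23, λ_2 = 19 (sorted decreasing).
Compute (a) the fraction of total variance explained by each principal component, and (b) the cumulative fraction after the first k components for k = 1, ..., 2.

Step 1 — total variance = trace(Sigma) = Σ λ_i = 23 + 19 = 42.

Step 2 — fraction explained by component i = λ_i / Σ λ:
  PC1: 23/42 = 0.5476
  PC2: 19/42 = 0.4524

Step 3 — cumulative fraction after k components = (λ_1 + ... + λ_k) / Σ λ:
  k = 1: 23/42 = 0.5476
  k = 2: (23 + 19)/42 = 42/42 = 1

Summary (fraction, with percent):

explained: PC1 0.5476 (54.76%), PC2 0.4524 (45.24%);  cumulative: 0.5476, 1


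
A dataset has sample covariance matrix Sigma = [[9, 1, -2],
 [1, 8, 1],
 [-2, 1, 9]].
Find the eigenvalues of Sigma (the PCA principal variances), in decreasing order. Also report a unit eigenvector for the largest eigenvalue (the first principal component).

Step 1 — characteristic polynomial p(λ) = det(λI - Sigma) = λ³ - tr·λ² + c_1·λ - det, where tr = trace, c_1 = sum of the principal 2×2 minors, det = det(Sigma):
  tr = 9 + 8 + 9 = 26,
  c_1 = (9·8 - (1)²) + (9·9 - (-2)²) + (8·9 - (1)²) = 71 + 77 + 71 = 219,
  det = 9·(8·9 - (1)²) - (1)·((1)·9 - (1)·(-2)) + (-2)·((1)·(1) - 8·(-2)) = 9·(71) - (1)·(11) + (-2)·(17) = 594.
  So p(λ) = λ³ - 26λ² + 219λ - 594.
Step 2 — look for an integer root (rational root theorem: any rational root is an integer divisor of 594). Testing λ = 6:
  p(6) = 216 - 936 + 1314 - 594 = 0  ✓
  Dividing out (λ - 6): p(λ) = (λ - 6)(λ² - 20λ + 99).
Step 3 — remaining eigenvalues from the quadratic λ² - 20λ + 99 = 0:
  Δ = 20² - 4·99 = 400 - 396 = 4,  λ = (20 ± √4)/2 = (20 ± 2)/2 = 11 or 9.
  Sorted: λ_1 = 11,  λ_2 = 9,  λ_3 = 6  (check: sum = 26 = tr ✓).

Step 4 — unit eigenvector for λ_1 = 11: v spans the null space of (Sigma - λ_1 I), whose rows are
  r_1 = (-2, 1, -2),  r_2 = (1, -3, 1),  r_3 = (-2, 1, -2).
  v is orthogonal to every row, so take v ∝ r_1 × r_2 = ((1)·(1) - (-2)·(-3), (-2)·(1) - (-2)·(1), (-2)·(-3) - (1)·(1)) = (-5, 0, 5).
  Rescale (divide by 5; multiply by -1 so the first nonzero entry is positive): u = (1, 0, -1).
  ||u|| = √((1)² + (0)² + (-1)²) = √(2) ≈ 1.4142,  v_1 = u/||u|| ≈ (0.7071, 0, -0.7071) (||v_1|| = 1).

λ_1 = 11,  λ_2 = 9,  λ_3 = 6;  v_1 ≈ (0.7071, 0, -0.7071)


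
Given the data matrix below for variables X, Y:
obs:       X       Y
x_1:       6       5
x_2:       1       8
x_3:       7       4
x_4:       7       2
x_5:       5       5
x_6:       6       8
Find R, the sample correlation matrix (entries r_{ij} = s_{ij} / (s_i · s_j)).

Step 1 — column means:
  mean(X) = (6 + 1 + 7 + 7 + 5 + 6) / 6 = 32/6 = 5.3333
  mean(Y) = (5 + 8 + 4 + 2 + 5 + 8) / 6 = 32/6 = 5.3333

Step 2 — sample variances and covariances s[i,j] = (1/(n-1)) · Σ_k (x_{k,i} - mean_i) · (x_{k,j} - mean_j), with n-1 = 5:
  s[X,X] = ((0.6667)·(0.6667) + (-4.3333)·(-4.3333) + (1.6667)·(1.6667) + (1.6667)·(1.6667) + (-0.3333)·(-0.3333) + (0.6667)·(0.6667)) / 5 = 25.3333/5 = 5.0667
  s[X,Y] = ((0.6667)·(-0.3333) + (-4.3333)·(2.6667) + (1.6667)·(-1.3333) + (1.6667)·(-3.3333) + (-0.3333)·(-0.3333) + (0.6667)·(2.6667)) / 5 = -17.6667/5 = -3.5333
  s[Y,Y] = ((-0.3333)·(-0.3333) + (2.6667)·(2.6667) + (-1.3333)·(-1.3333) + (-3.3333)·(-3.3333) + (-0.3333)·(-0.3333) + (2.6667)·(2.6667)) / 5 = 27.3333/5 = 5.4667
  Sample standard deviations s_i = √(s[i,i]):
  s(X) = √(5.0667) = 2.2509
  s(Y) = √(5.4667) = 2.3381

Step 3 — r_{ij} = s_{ij} / (s_i · s_j):
  r[X,X] = 1 (diagonal).
  r[X,Y] = -3.5333 / (2.2509 · 2.3381) = -3.5333 / 5.2629 = -0.6714
  r[Y,Y] = 1 (diagonal).

R is symmetric with unit diagonal. Assembling:

R = [[1, -0.6714],
 [-0.6714, 1]]


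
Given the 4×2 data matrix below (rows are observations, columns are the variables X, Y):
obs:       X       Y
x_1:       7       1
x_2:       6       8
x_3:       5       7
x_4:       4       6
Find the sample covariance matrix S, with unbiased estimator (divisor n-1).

Step 1 — column means:
  mean(X) = (7 + 6 + 5 + 4) / 4 = 22/4 = 5.5
  mean(Y) = (1 + 8 + 7 + 6) / 4 = 22/4 = 5.5

Step 2 — sample covariance S[i,j] = (1/(n-1)) · Σ_k (x_{k,i} - mean_i) · (x_{k,j} - mean_j), with n-1 = 3.
  S[X,X] = ((1.5)·(1.5) + (0.5)·(0.5) + (-0.5)·(-0.5) + (-1.5)·(-1.5)) / 3 = 5/3 = 1.6667
  S[X,Y] = ((1.5)·(-4.5) + (0.5)·(2.5) + (-0.5)·(1.5) + (-1.5)·(0.5)) / 3 = -7/3 = -2.3333
  S[Y,Y] = ((-4.5)·(-4.5) + (2.5)·(2.5) + (1.5)·(1.5) + (0.5)·(0.5)) / 3 = 29/3 = 9.6667

S is symmetric (S[j,i] = S[i,j]). Assembling:

S = [[1.6667, -2.3333],
 [-2.3333, 9.6667]]


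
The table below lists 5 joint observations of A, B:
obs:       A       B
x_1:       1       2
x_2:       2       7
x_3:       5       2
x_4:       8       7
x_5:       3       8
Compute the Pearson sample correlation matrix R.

Step 1 — column means:
  mean(A) = (1 + 2 + 5 + 8 + 3) / 5 = 19/5 = 3.8
  mean(B) = (2 + 7 + 2 + 7 + 8) / 5 = 26/5 = 5.2

Step 2 — sample variances and covariances s[i,j] = (1/(n-1)) · Σ_k (x_{k,i} - mean_i) · (x_{k,j} - mean_j), with n-1 = 4:
  s[A,A] = ((-2.8)·(-2.8) + (-1.8)·(-1.8) + (1.2)·(1.2) + (4.2)·(4.2) + (-0.8)·(-0.8)) / 4 = 30.8/4 = 7.7
  s[A,B] = ((-2.8)·(-3.2) + (-1.8)·(1.8) + (1.2)·(-3.2) + (4.2)·(1.8) + (-0.8)·(2.8)) / 4 = 7.2/4 = 1.8
  s[B,B] = ((-3.2)·(-3.2) + (1.8)·(1.8) + (-3.2)·(-3.2) + (1.8)·(1.8) + (2.8)·(2.8)) / 4 = 34.8/4 = 8.7
  Sample standard deviations s_i = √(s[i,i]):
  s(A) = √(7.7) = 2.7749
  s(B) = √(8.7) = 2.9496

Step 3 — r_{ij} = s_{ij} / (s_i · s_j):
  r[A,A] = 1 (diagonal).
  r[A,B] = 1.8 / (2.7749 · 2.9496) = 1.8 / 8.1847 = 0.2199
  r[B,B] = 1 (diagonal).

R is symmetric with unit diagonal. Assembling:

R = [[1, 0.2199],
 [0.2199, 1]]


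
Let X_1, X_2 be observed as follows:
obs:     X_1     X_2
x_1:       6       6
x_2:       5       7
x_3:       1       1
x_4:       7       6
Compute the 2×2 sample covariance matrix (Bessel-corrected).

Step 1 — column means:
  mean(X_1) = (6 + 5 + 1 + 7) / 4 = 19/4 = 4.75
  mean(X_2) = (6 + 7 + 1 + 6) / 4 = 20/4 = 5

Step 2 — sample covariance S[i,j] = (1/(n-1)) · Σ_k (x_{k,i} - mean_i) · (x_{k,j} - mean_j), with n-1 = 3.
  S[X_1,X_1] = ((1.25)·(1.25) + (0.25)·(0.25) + (-3.75)·(-3.75) + (2.25)·(2.25)) / 3 = 20.75/3 = 6.9167
  S[X_1,X_2] = ((1.25)·(1) + (0.25)·(2) + (-3.75)·(-4) + (2.25)·(1)) / 3 = 19/3 = 6.3333
  S[X_2,X_2] = ((1)·(1) + (2)·(2) + (-4)·(-4) + (1)·(1)) / 3 = 22/3 = 7.3333

S is symmetric (S[j,i] = S[i,j]). Assembling:

S = [[6.9167, 6.3333],
 [6.3333, 7.3333]]


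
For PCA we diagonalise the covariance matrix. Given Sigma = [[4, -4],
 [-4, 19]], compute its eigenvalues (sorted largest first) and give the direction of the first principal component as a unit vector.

Step 1 — characteristic polynomial of 2×2 Sigma:
  det(Sigma - λI) = λ² - trace · λ + det = 0.
  trace = 4 + 19 = 23, det = 4·19 - (-4)² = 60.
Step 2 — discriminant:
  Δ = trace² - 4·det = 529 - 240 = 289.
Step 3 — eigenvalues:
  λ = (trace ± √Δ)/2 = (23 ± 17)/2,
  λ_1 = 20,  λ_2 = 3.

Step 4 — unit eigenvector for λ_1: solve (Sigma - λ_1 I)v = 0. First row:
  (4 - 20)·v_x + (-4)·v_y = 0, i.e. (-16)·v_x + (-4)·v_y = 0,
  so v ∝ (b, λ_1 - a) = (-4, 16); multiply by -1 so the first entry is positive: u = (4, -16).
  ||u|| = √((4)² + (-16)²) = √(272) ≈ 16.4924,
  v_1 = u/||u|| ≈ (0.2425, -0.9701) (||v_1|| = 1).

λ_1 = 20,  λ_2 = 3;  v_1 ≈ (0.2425, -0.9701)


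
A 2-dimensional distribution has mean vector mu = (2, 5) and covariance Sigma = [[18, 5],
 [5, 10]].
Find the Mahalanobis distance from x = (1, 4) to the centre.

Step 1 — centre the observation: (x - mu) = (-1, -1).

Step 2 — invert Sigma. det(Sigma) = 18·10 - (5)² = 155.
  Sigma^{-1} = (1/det) · [[d, -b], [-b, a]] = [[0.0645, -0.0323],
 [-0.0323, 0.1161]].

Step 3 — form the quadratic (x - mu)^T · Sigma^{-1} · (x - mu):
  Sigma^{-1} · (x - mu) = (-0.0323, -0.0839).
  (x - mu)^T · [Sigma^{-1} · (x - mu)] = (-1)·(-0.0323) + (-1)·(-0.0839) = 0.1161.

Step 4 — take square root: d = √(0.1161) ≈ 0.3408.

d(x, mu) = √(0.1161) ≈ 0.3408


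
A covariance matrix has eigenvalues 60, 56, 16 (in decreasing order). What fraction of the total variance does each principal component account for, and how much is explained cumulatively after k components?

Step 1 — total variance = trace(Sigma) = Σ λ_i = 60 + 56 + 16 = 132.

Step 2 — fraction explained by component i = λ_i / Σ λ:
  PC1: 60/132 = 0.4545
  PC2: 56/132 = 0.4242
  PC3: 16/132 = 0.1212

Step 3 — cumulative fraction after k components = (λ_1 + ... + λ_k) / Σ λ:
  k = 1: 60/132 = 0.4545
  k = 2: (60 + 56)/132 = 116/132 = 0.8788
  k = 3: (60 + 56 + 16)/132 = 132/132 = 1

Summary (fraction, with percent):

explained: PC1 0.4545 (45.45%), PC2 0.4242 (42.42%), PC3 0.1212 (12.12%);  cumulative: 0.4545, 0.8788, 1


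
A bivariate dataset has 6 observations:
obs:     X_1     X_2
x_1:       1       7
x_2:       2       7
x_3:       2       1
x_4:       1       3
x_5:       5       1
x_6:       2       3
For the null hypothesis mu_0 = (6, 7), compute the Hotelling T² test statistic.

Step 1 — sample mean vector:
  mean(X_1) = (1 + 2 + 2 + 1 + 5 + 2) / 6 = 13/6 = 2.1667
  mean(X_2) = (7 + 7 + 1 + 3 + 1 + 3) / 6 = 22/6 = 3.6667
  x̄ = (2.1667, 3.6667),  deviation x̄ - mu_0 = (2.1667, 3.6667) - (6, 7) = (-3.8333, -3.3333).

Step 2 — sample covariance matrix, S[i,j] = (1/(n-1)) · Σ_k (x_{k,i} - mean_i) · (x_{k,j} - mean_j), divisor n-1 = 5:
  S[X_1,X_1] = ((-1.1667)·(-1.1667) + (-0.1667)·(-0.1667) + (-0.1667)·(-0.1667) + (-1.1667)·(-1.1667) + (2.8333)·(2.8333) + (-0.1667)·(-0.1667)) / 5 = 10.8333/5 = 2.1667
  S[X_1,X_2] = ((-1.1667)·(3.3333) + (-0.1667)·(3.3333) + (-0.1667)·(-2.6667) + (-1.1667)·(-0.6667) + (2.8333)·(-2.6667) + (-0.1667)·(-0.6667)) / 5 = -10.6667/5 = -2.1333
  S[X_2,X_2] = ((3.3333)·(3.3333) + (3.3333)·(3.3333) + (-2.6667)·(-2.6667) + (-0.6667)·(-0.6667) + (-2.6667)·(-2.6667) + (-0.6667)·(-0.6667)) / 5 = 37.3333/5 = 7.4667
  S = [[2.1667, -2.1333],
 [-2.1333, 7.4667]].

Step 3 — invert S. det(S) = 2.1667·7.4667 - (-2.1333)² = 11.6267.
  S^{-1} = (1/det) · [[d, -b], [-b, a]] = [[0.6422, 0.1835],
 [0.1835, 0.1864]].

Step 4 — quadratic form (x̄ - mu_0)^T · S^{-1} · (x̄ - mu_0):
  S^{-1} · (x̄ - mu_0) = (-3.0734, -1.3245),
  (x̄ - mu_0)^T · [...] = (-3.8333)·(-3.0734) + (-3.3333)·(-1.3245) = 16.1965.

Step 5 — scale by n: T² = 6 · 16.1965 = 97.1789.

T² ≈ 97.1789


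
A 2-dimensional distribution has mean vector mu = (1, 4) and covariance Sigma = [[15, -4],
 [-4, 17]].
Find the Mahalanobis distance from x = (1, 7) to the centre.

Step 1 — centre the observation: (x - mu) = (0, 3).

Step 2 — invert Sigma. det(Sigma) = 15·17 - (-4)² = 239.
  Sigma^{-1} = (1/det) · [[d, -b], [-b, a]] = [[0.0711, 0.0167],
 [0.0167, 0.0628]].

Step 3 — form the quadratic (x - mu)^T · Sigma^{-1} · (x - mu):
  Sigma^{-1} · (x - mu) = (0.0502, 0.1883).
  (x - mu)^T · [Sigma^{-1} · (x - mu)] = (0)·(0.0502) + (3)·(0.1883) = 0.5649.

Step 4 — take square root: d = √(0.5649) ≈ 0.7516.

d(x, mu) = √(0.5649) ≈ 0.7516


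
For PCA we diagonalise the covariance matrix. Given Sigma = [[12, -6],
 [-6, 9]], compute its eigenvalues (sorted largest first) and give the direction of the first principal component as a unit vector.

Step 1 — characteristic polynomial of 2×2 Sigma:
  det(Sigma - λI) = λ² - trace · λ + det = 0.
  trace = 12 + 9 = 21, det = 12·9 - (-6)² = 72.
Step 2 — discriminant:
  Δ = trace² - 4·det = 441 - 288 = 153.
Step 3 — eigenvalues:
  λ = (trace ± √Δ)/2 = (21 ± 12.3693)/2,
  λ_1 = 16.6847,  λ_2 = 4.3153.

Step 4 — unit eigenvector for λ_1: solve (Sigma - λ_1 I)v = 0. First row:
  (12 - 16.6847)·v_x + (-6)·v_y = 0, i.e. (-4.6847)·v_x + (-6)·v_y = 0,
  so v ∝ (b, λ_1 - a) = (-6, 4.6847); multiply by -1 so the first entry is positive: u = (6, -4.6847).
  ||u|| = √((6)² + (-4.6847)²) = √(57.946) ≈ 7.6122,
  v_1 = u/||u|| ≈ (0.7882, -0.6154) (||v_1|| = 1).

λ_1 = 16.6847,  λ_2 = 4.3153;  v_1 ≈ (0.7882, -0.6154)


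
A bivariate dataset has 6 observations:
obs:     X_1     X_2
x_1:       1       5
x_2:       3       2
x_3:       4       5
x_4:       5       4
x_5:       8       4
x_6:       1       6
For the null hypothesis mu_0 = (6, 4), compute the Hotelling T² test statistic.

Step 1 — sample mean vector:
  mean(X_1) = (1 + 3 + 4 + 5 + 8 + 1) / 6 = 22/6 = 3.6667
  mean(X_2) = (5 + 2 + 5 + 4 + 4 + 6) / 6 = 26/6 = 4.3333
  x̄ = (3.6667, 4.3333),  deviation x̄ - mu_0 = (3.6667, 4.3333) - (6, 4) = (-2.3333, 0.3333).

Step 2 — sample covariance matrix, S[i,j] = (1/(n-1)) · Σ_k (x_{k,i} - mean_i) · (x_{k,j} - mean_j), divisor n-1 = 5:
  S[X_1,X_1] = ((-2.6667)·(-2.6667) + (-0.6667)·(-0.6667) + (0.3333)·(0.3333) + (1.3333)·(1.3333) + (4.3333)·(4.3333) + (-2.6667)·(-2.6667)) / 5 = 35.3333/5 = 7.0667
  S[X_1,X_2] = ((-2.6667)·(0.6667) + (-0.6667)·(-2.3333) + (0.3333)·(0.6667) + (1.3333)·(-0.3333) + (4.3333)·(-0.3333) + (-2.6667)·(1.6667)) / 5 = -6.3333/5 = -1.2667
  S[X_2,X_2] = ((0.6667)·(0.6667) + (-2.3333)·(-2.3333) + (0.6667)·(0.6667) + (-0.3333)·(-0.3333) + (-0.3333)·(-0.3333) + (1.6667)·(1.6667)) / 5 = 9.3333/5 = 1.8667
  S = [[7.0667, -1.2667],
 [-1.2667, 1.8667]].

Step 3 — invert S. det(S) = 7.0667·1.8667 - (-1.2667)² = 11.5867.
  S^{-1} = (1/det) · [[d, -b], [-b, a]] = [[0.1611, 0.1093],
 [0.1093, 0.6099]].

Step 4 — quadratic form (x̄ - mu_0)^T · S^{-1} · (x̄ - mu_0):
  S^{-1} · (x̄ - mu_0) = (-0.3395, -0.0518),
  (x̄ - mu_0)^T · [...] = (-2.3333)·(-0.3395) + (0.3333)·(-0.0518) = 0.7748.

Step 5 — scale by n: T² = 6 · 0.7748 = 4.649.

T² ≈ 4.649


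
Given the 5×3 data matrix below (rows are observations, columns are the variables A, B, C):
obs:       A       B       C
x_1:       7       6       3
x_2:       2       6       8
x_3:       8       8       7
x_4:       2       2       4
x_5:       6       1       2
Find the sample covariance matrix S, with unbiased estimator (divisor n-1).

Step 1 — column means:
  mean(A) = (7 + 2 + 8 + 2 + 6) / 5 = 25/5 = 5
  mean(B) = (6 + 6 + 8 + 2 + 1) / 5 = 23/5 = 4.6
  mean(C) = (3 + 8 + 7 + 4 + 2) / 5 = 24/5 = 4.8

Step 2 — sample covariance S[i,j] = (1/(n-1)) · Σ_k (x_{k,i} - mean_i) · (x_{k,j} - mean_j), with n-1 = 4.
  S[A,A] = ((2)·(2) + (-3)·(-3) + (3)·(3) + (-3)·(-3) + (1)·(1)) / 4 = 32/4 = 8
  S[A,B] = ((2)·(1.4) + (-3)·(1.4) + (3)·(3.4) + (-3)·(-2.6) + (1)·(-3.6)) / 4 = 13/4 = 3.25
  S[A,C] = ((2)·(-1.8) + (-3)·(3.2) + (3)·(2.2) + (-3)·(-0.8) + (1)·(-2.8)) / 4 = -7/4 = -1.75
  S[B,B] = ((1.4)·(1.4) + (1.4)·(1.4) + (3.4)·(3.4) + (-2.6)·(-2.6) + (-3.6)·(-3.6)) / 4 = 35.2/4 = 8.8
  S[B,C] = ((1.4)·(-1.8) + (1.4)·(3.2) + (3.4)·(2.2) + (-2.6)·(-0.8) + (-3.6)·(-2.8)) / 4 = 21.6/4 = 5.4
  S[C,C] = ((-1.8)·(-1.8) + (3.2)·(3.2) + (2.2)·(2.2) + (-0.8)·(-0.8) + (-2.8)·(-2.8)) / 4 = 26.8/4 = 6.7

S is symmetric (S[j,i] = S[i,j]). Assembling:

S = [[8, 3.25, -1.75],
 [3.25, 8.8, 5.4],
 [-1.75, 5.4, 6.7]]


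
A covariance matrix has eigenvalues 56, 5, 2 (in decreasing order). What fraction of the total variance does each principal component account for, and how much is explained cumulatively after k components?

Step 1 — total variance = trace(Sigma) = Σ λ_i = 56 + 5 + 2 = 63.

Step 2 — fraction explained by component i = λ_i / Σ λ:
  PC1: 56/63 = 0.8889
  PC2: 5/63 = 0.0794
  PC3: 2/63 = 0.0317

Step 3 — cumulative fraction after k components = (λ_1 + ... + λ_k) / Σ λ:
  k = 1: 56/63 = 0.8889
  k = 2: (56 + 5)/63 = 61/63 = 0.9683
  k = 3: (56 + 5 + 2)/63 = 63/63 = 1

Summary (fraction, with percent):

explained: PC1 0.8889 (88.89%), PC2 0.0794 (7.94%), PC3 0.0317 (3.17%);  cumulative: 0.8889, 0.9683, 1


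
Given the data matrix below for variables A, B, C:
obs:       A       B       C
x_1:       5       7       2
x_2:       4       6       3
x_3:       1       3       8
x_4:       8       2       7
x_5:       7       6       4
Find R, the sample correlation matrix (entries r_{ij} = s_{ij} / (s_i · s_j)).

Step 1 — column means:
  mean(A) = (5 + 4 + 1 + 8 + 7) / 5 = 25/5 = 5
  mean(B) = (7 + 6 + 3 + 2 + 6) / 5 = 24/5 = 4.8
  mean(C) = (2 + 3 + 8 + 7 + 4) / 5 = 24/5 = 4.8

Step 2 — sample variances and covariances s[i,j] = (1/(n-1)) · Σ_k (x_{k,i} - mean_i) · (x_{k,j} - mean_j), with n-1 = 4:
  s[A,A] = ((0)·(0) + (-1)·(-1) + (-4)·(-4) + (3)·(3) + (2)·(2)) / 4 = 30/4 = 7.5
  s[A,B] = ((0)·(2.2) + (-1)·(1.2) + (-4)·(-1.8) + (3)·(-2.8) + (2)·(1.2)) / 4 = 0/4 = 0
  s[A,C] = ((0)·(-2.8) + (-1)·(-1.8) + (-4)·(3.2) + (3)·(2.2) + (2)·(-0.8)) / 4 = -6/4 = -1.5
  s[B,B] = ((2.2)·(2.2) + (1.2)·(1.2) + (-1.8)·(-1.8) + (-2.8)·(-2.8) + (1.2)·(1.2)) / 4 = 18.8/4 = 4.7
  s[B,C] = ((2.2)·(-2.8) + (1.2)·(-1.8) + (-1.8)·(3.2) + (-2.8)·(2.2) + (1.2)·(-0.8)) / 4 = -21.2/4 = -5.3
  s[C,C] = ((-2.8)·(-2.8) + (-1.8)·(-1.8) + (3.2)·(3.2) + (2.2)·(2.2) + (-0.8)·(-0.8)) / 4 = 26.8/4 = 6.7
  Sample standard deviations s_i = √(s[i,i]):
  s(A) = √(7.5) = 2.7386
  s(B) = √(4.7) = 2.1679
  s(C) = √(6.7) = 2.5884

Step 3 — r_{ij} = s_{ij} / (s_i · s_j):
  r[A,A] = 1 (diagonal).
  r[A,B] = 0 / (2.7386 · 2.1679) = 0 / 5.9372 = 0
  r[A,C] = -1.5 / (2.7386 · 2.5884) = -1.5 / 7.0887 = -0.2116
  r[B,B] = 1 (diagonal).
  r[B,C] = -5.3 / (2.1679 · 2.5884) = -5.3 / 5.6116 = -0.9445
  r[C,C] = 1 (diagonal).

R is symmetric with unit diagonal. Assembling:

R = [[1, 0, -0.2116],
 [0, 1, -0.9445],
 [-0.2116, -0.9445, 1]]


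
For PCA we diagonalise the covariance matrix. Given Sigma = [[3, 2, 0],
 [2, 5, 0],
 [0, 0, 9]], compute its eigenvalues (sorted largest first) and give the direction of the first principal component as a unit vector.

Step 1 — characteristic polynomial p(λ) = det(λI - Sigma) = λ³ - tr·λ² + c_1·λ - det, where tr = trace, c_1 = sum of the principal 2×2 minors, det = det(Sigma):
  tr = 3 + 5 + 9 = 17,
  c_1 = (3·5 - (2)²) + (3·9 - (0)²) + (5·9 - (0)²) = 11 + 27 + 45 = 83,
  det = 3·(5·9 - (0)²) - (2)·((2)·9 - (0)·(0)) + (0)·((2)·(0) - 5·(0)) = 3·(45) - (2)·(18) + (0)·(0) = 99.
  So p(λ) = λ³ - 17λ² + 83λ - 99.
Step 2 — look for an integer root (rational root theorem: any rational root is an integer divisor of 99). Testing λ = 9:
  p(9) = 729 - 1377 + 747 - 99 = 0  ✓
  Dividing out (λ - 9): p(λ) = (λ - 9)(λ² - 8λ + 11).
Step 3 — remaining eigenvalues from the quadratic λ² - 8λ + 11 = 0:
  Δ = 8² - 4·11 = 64 - 44 = 20,  λ = (8 ± √20)/2 = (8 ± 4.4721)/2 ≈ 6.2361 or 1.7639.
  Sorted: λ_1 = 9,  λ_2 = 6.2361,  λ_3 = 1.7639  (check: sum = 17 = tr ✓).

Step 4 — unit eigenvector for λ_1 = 9: v spans the null space of (Sigma - λ_1 I), whose rows are
  r_1 = (-6, 2, 0),  r_2 = (2, -4, 0),  r_3 = (0, 0, 0).
  v is orthogonal to every row, so take v ∝ r_1 × r_2 = ((2)·(0) - (0)·(-4), (0)·(2) - (-6)·(0), (-6)·(-4) - (2)·(2)) = (0, 0, 20).
  Rescale (divide by 20): u = (0, 0, 1).
  ||u|| = √((0)² + (0)² + (1)²) = √(1) = 1,  v_1 = u/||u|| ≈ (0, 0, 1) (||v_1|| = 1).

λ_1 = 9,  λ_2 = 6.2361,  λ_3 = 1.7639;  v_1 ≈ (0, 0, 1)


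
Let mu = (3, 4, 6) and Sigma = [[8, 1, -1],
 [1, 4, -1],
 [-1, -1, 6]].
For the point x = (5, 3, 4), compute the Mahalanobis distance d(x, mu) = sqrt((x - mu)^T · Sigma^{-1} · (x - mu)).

Step 1 — centre the observation: (x - mu) = (2, -1, -2).

Step 2 — invert Sigma (cofactor / det for 3×3, or solve directly):
  Sigma^{-1} = [[0.1307, -0.0284, 0.017],
 [-0.0284, 0.267, 0.0398],
 [0.017, 0.0398, 0.1761]].

Step 3 — form the quadratic (x - mu)^T · Sigma^{-1} · (x - mu):
  Sigma^{-1} · (x - mu) = (0.2557, -0.4034, -0.358).
  (x - mu)^T · [Sigma^{-1} · (x - mu)] = (2)·(0.2557) + (-1)·(-0.4034) + (-2)·(-0.358) = 1.6307.

Step 4 — take square root: d = √(1.6307) ≈ 1.277.

d(x, mu) = √(1.6307) ≈ 1.277


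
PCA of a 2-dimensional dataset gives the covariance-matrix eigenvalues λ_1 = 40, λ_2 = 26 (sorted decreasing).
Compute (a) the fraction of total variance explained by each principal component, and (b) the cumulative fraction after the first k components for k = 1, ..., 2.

Step 1 — total variance = trace(Sigma) = Σ λ_i = 40 + 26 = 66.

Step 2 — fraction explained by component i = λ_i / Σ λ:
  PC1: 40/66 = 0.6061
  PC2: 26/66 = 0.3939

Step 3 — cumulative fraction after k components = (λ_1 + ... + λ_k) / Σ λ:
  k = 1: 40/66 = 0.6061
  k = 2: (40 + 26)/66 = 66/66 = 1

Summary (fraction, with percent):

explained: PC1 0.6061 (60.61%), PC2 0.3939 (39.39%);  cumulative: 0.6061, 1


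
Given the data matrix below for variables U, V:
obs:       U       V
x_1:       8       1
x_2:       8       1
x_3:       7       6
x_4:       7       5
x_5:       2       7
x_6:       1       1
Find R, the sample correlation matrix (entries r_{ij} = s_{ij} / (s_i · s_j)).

Step 1 — column means:
  mean(U) = (8 + 8 + 7 + 7 + 2 + 1) / 6 = 33/6 = 5.5
  mean(V) = (1 + 1 + 6 + 5 + 7 + 1) / 6 = 21/6 = 3.5

Step 2 — sample variances and covariances s[i,j] = (1/(n-1)) · Σ_k (x_{k,i} - mean_i) · (x_{k,j} - mean_j), with n-1 = 5:
  s[U,U] = ((2.5)·(2.5) + (2.5)·(2.5) + (1.5)·(1.5) + (1.5)·(1.5) + (-3.5)·(-3.5) + (-4.5)·(-4.5)) / 5 = 49.5/5 = 9.9
  s[U,V] = ((2.5)·(-2.5) + (2.5)·(-2.5) + (1.5)·(2.5) + (1.5)·(1.5) + (-3.5)·(3.5) + (-4.5)·(-2.5)) / 5 = -7.5/5 = -1.5
  s[V,V] = ((-2.5)·(-2.5) + (-2.5)·(-2.5) + (2.5)·(2.5) + (1.5)·(1.5) + (3.5)·(3.5) + (-2.5)·(-2.5)) / 5 = 39.5/5 = 7.9
  Sample standard deviations s_i = √(s[i,i]):
  s(U) = √(9.9) = 3.1464
  s(V) = √(7.9) = 2.8107

Step 3 — r_{ij} = s_{ij} / (s_i · s_j):
  r[U,U] = 1 (diagonal).
  r[U,V] = -1.5 / (3.1464 · 2.8107) = -1.5 / 8.8436 = -0.1696
  r[V,V] = 1 (diagonal).

R is symmetric with unit diagonal. Assembling:

R = [[1, -0.1696],
 [-0.1696, 1]]


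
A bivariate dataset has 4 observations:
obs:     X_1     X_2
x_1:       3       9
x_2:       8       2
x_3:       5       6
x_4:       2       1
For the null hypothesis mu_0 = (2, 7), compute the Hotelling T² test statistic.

Step 1 — sample mean vector:
  mean(X_1) = (3 + 8 + 5 + 2) / 4 = 18/4 = 4.5
  mean(X_2) = (9 + 2 + 6 + 1) / 4 = 18/4 = 4.5
  x̄ = (4.5, 4.5),  deviation x̄ - mu_0 = (4.5, 4.5) - (2, 7) = (2.5, -2.5).

Step 2 — sample covariance matrix, S[i,j] = (1/(n-1)) · Σ_k (x_{k,i} - mean_i) · (x_{k,j} - mean_j), divisor n-1 = 3:
  S[X_1,X_1] = ((-1.5)·(-1.5) + (3.5)·(3.5) + (0.5)·(0.5) + (-2.5)·(-2.5)) / 3 = 21/3 = 7
  S[X_1,X_2] = ((-1.5)·(4.5) + (3.5)·(-2.5) + (0.5)·(1.5) + (-2.5)·(-3.5)) / 3 = -6/3 = -2
  S[X_2,X_2] = ((4.5)·(4.5) + (-2.5)·(-2.5) + (1.5)·(1.5) + (-3.5)·(-3.5)) / 3 = 41/3 = 13.6667
  S = [[7, -2],
 [-2, 13.6667]].

Step 3 — invert S. det(S) = 7·13.6667 - (-2)² = 91.6667.
  S^{-1} = (1/det) · [[d, -b], [-b, a]] = [[0.1491, 0.0218],
 [0.0218, 0.0764]].

Step 4 — quadratic form (x̄ - mu_0)^T · S^{-1} · (x̄ - mu_0):
  S^{-1} · (x̄ - mu_0) = (0.3182, -0.1364),
  (x̄ - mu_0)^T · [...] = (2.5)·(0.3182) + (-2.5)·(-0.1364) = 1.1364.

Step 5 — scale by n: T² = 4 · 1.1364 = 4.5455.

T² ≈ 4.5455


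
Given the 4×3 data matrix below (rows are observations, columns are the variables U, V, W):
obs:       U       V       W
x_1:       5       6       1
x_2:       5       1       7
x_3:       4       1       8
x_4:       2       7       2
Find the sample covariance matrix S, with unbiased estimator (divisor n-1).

Step 1 — column means:
  mean(U) = (5 + 5 + 4 + 2) / 4 = 16/4 = 4
  mean(V) = (6 + 1 + 1 + 7) / 4 = 15/4 = 3.75
  mean(W) = (1 + 7 + 8 + 2) / 4 = 18/4 = 4.5

Step 2 — sample covariance S[i,j] = (1/(n-1)) · Σ_k (x_{k,i} - mean_i) · (x_{k,j} - mean_j), with n-1 = 3.
  S[U,U] = ((1)·(1) + (1)·(1) + (0)·(0) + (-2)·(-2)) / 3 = 6/3 = 2
  S[U,V] = ((1)·(2.25) + (1)·(-2.75) + (0)·(-2.75) + (-2)·(3.25)) / 3 = -7/3 = -2.3333
  S[U,W] = ((1)·(-3.5) + (1)·(2.5) + (0)·(3.5) + (-2)·(-2.5)) / 3 = 4/3 = 1.3333
  S[V,V] = ((2.25)·(2.25) + (-2.75)·(-2.75) + (-2.75)·(-2.75) + (3.25)·(3.25)) / 3 = 30.75/3 = 10.25
  S[V,W] = ((2.25)·(-3.5) + (-2.75)·(2.5) + (-2.75)·(3.5) + (3.25)·(-2.5)) / 3 = -32.5/3 = -10.8333
  S[W,W] = ((-3.5)·(-3.5) + (2.5)·(2.5) + (3.5)·(3.5) + (-2.5)·(-2.5)) / 3 = 37/3 = 12.3333

S is symmetric (S[j,i] = S[i,j]). Assembling:

S = [[2, -2.3333, 1.3333],
 [-2.3333, 10.25, -10.8333],
 [1.3333, -10.8333, 12.3333]]


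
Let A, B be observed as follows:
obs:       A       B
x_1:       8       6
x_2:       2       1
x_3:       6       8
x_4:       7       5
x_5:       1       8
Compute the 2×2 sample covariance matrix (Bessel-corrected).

Step 1 — column means:
  mean(A) = (8 + 2 + 6 + 7 + 1) / 5 = 24/5 = 4.8
  mean(B) = (6 + 1 + 8 + 5 + 8) / 5 = 28/5 = 5.6

Step 2 — sample covariance S[i,j] = (1/(n-1)) · Σ_k (x_{k,i} - mean_i) · (x_{k,j} - mean_j), with n-1 = 4.
  S[A,A] = ((3.2)·(3.2) + (-2.8)·(-2.8) + (1.2)·(1.2) + (2.2)·(2.2) + (-3.8)·(-3.8)) / 4 = 38.8/4 = 9.7
  S[A,B] = ((3.2)·(0.4) + (-2.8)·(-4.6) + (1.2)·(2.4) + (2.2)·(-0.6) + (-3.8)·(2.4)) / 4 = 6.6/4 = 1.65
  S[B,B] = ((0.4)·(0.4) + (-4.6)·(-4.6) + (2.4)·(2.4) + (-0.6)·(-0.6) + (2.4)·(2.4)) / 4 = 33.2/4 = 8.3

S is symmetric (S[j,i] = S[i,j]). Assembling:

S = [[9.7, 1.65],
 [1.65, 8.3]]


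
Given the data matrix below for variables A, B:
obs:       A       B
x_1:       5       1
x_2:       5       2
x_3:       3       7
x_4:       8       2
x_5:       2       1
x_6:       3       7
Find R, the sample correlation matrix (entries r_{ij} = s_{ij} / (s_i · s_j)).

Step 1 — column means:
  mean(A) = (5 + 5 + 3 + 8 + 2 + 3) / 6 = 26/6 = 4.3333
  mean(B) = (1 + 2 + 7 + 2 + 1 + 7) / 6 = 20/6 = 3.3333

Step 2 — sample variances and covariances s[i,j] = (1/(n-1)) · Σ_k (x_{k,i} - mean_i) · (x_{k,j} - mean_j), with n-1 = 5:
  s[A,A] = ((0.6667)·(0.6667) + (0.6667)·(0.6667) + (-1.3333)·(-1.3333) + (3.6667)·(3.6667) + (-2.3333)·(-2.3333) + (-1.3333)·(-1.3333)) / 5 = 23.3333/5 = 4.6667
  s[A,B] = ((0.6667)·(-2.3333) + (0.6667)·(-1.3333) + (-1.3333)·(3.6667) + (3.6667)·(-1.3333) + (-2.3333)·(-2.3333) + (-1.3333)·(3.6667)) / 5 = -11.6667/5 = -2.3333
  s[B,B] = ((-2.3333)·(-2.3333) + (-1.3333)·(-1.3333) + (3.6667)·(3.6667) + (-1.3333)·(-1.3333) + (-2.3333)·(-2.3333) + (3.6667)·(3.6667)) / 5 = 41.3333/5 = 8.2667
  Sample standard deviations s_i = √(s[i,i]):
  s(A) = √(4.6667) = 2.1602
  s(B) = √(8.2667) = 2.8752

Step 3 — r_{ij} = s_{ij} / (s_i · s_j):
  r[A,A] = 1 (diagonal).
  r[A,B] = -2.3333 / (2.1602 · 2.8752) = -2.3333 / 6.2111 = -0.3757
  r[B,B] = 1 (diagonal).

R is symmetric with unit diagonal. Assembling:

R = [[1, -0.3757],
 [-0.3757, 1]]


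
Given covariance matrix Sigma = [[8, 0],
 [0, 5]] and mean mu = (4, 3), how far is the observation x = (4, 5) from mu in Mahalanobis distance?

Step 1 — centre the observation: (x - mu) = (0, 2).

Step 2 — invert Sigma. det(Sigma) = 8·5 - (0)² = 40.
  Sigma^{-1} = (1/det) · [[d, -b], [-b, a]] = [[0.125, 0],
 [0, 0.2]].

Step 3 — form the quadratic (x - mu)^T · Sigma^{-1} · (x - mu):
  Sigma^{-1} · (x - mu) = (0, 0.4).
  (x - mu)^T · [Sigma^{-1} · (x - mu)] = (0)·(0) + (2)·(0.4) = 0.8.

Step 4 — take square root: d = √(0.8) ≈ 0.8944.

d(x, mu) = √(0.8) ≈ 0.8944


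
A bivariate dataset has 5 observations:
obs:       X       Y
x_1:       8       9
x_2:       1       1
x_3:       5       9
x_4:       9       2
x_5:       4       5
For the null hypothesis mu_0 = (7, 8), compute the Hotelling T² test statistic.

Step 1 — sample mean vector:
  mean(X) = (8 + 1 + 5 + 9 + 4) / 5 = 27/5 = 5.4
  mean(Y) = (9 + 1 + 9 + 2 + 5) / 5 = 26/5 = 5.2
  x̄ = (5.4, 5.2),  deviation x̄ - mu_0 = (5.4, 5.2) - (7, 8) = (-1.6, -2.8).

Step 2 — sample covariance matrix, S[i,j] = (1/(n-1)) · Σ_k (x_{k,i} - mean_i) · (x_{k,j} - mean_j), divisor n-1 = 4:
  S[X,X] = ((2.6)·(2.6) + (-4.4)·(-4.4) + (-0.4)·(-0.4) + (3.6)·(3.6) + (-1.4)·(-1.4)) / 4 = 41.2/4 = 10.3
  S[X,Y] = ((2.6)·(3.8) + (-4.4)·(-4.2) + (-0.4)·(3.8) + (3.6)·(-3.2) + (-1.4)·(-0.2)) / 4 = 15.6/4 = 3.9
  S[Y,Y] = ((3.8)·(3.8) + (-4.2)·(-4.2) + (3.8)·(3.8) + (-3.2)·(-3.2) + (-0.2)·(-0.2)) / 4 = 56.8/4 = 14.2
  S = [[10.3, 3.9],
 [3.9, 14.2]].

Step 3 — invert S. det(S) = 10.3·14.2 - (3.9)² = 131.05.
  S^{-1} = (1/det) · [[d, -b], [-b, a]] = [[0.1084, -0.0298],
 [-0.0298, 0.0786]].

Step 4 — quadratic form (x̄ - mu_0)^T · S^{-1} · (x̄ - mu_0):
  S^{-1} · (x̄ - mu_0) = (-0.09, -0.1725),
  (x̄ - mu_0)^T · [...] = (-1.6)·(-0.09) + (-2.8)·(-0.1725) = 0.6269.

Step 5 — scale by n: T² = 5 · 0.6269 = 3.1347.

T² ≈ 3.1347


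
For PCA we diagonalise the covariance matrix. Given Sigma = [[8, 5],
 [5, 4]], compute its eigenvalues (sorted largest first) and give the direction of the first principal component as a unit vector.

Step 1 — characteristic polynomial of 2×2 Sigma:
  det(Sigma - λI) = λ² - trace · λ + det = 0.
  trace = 8 + 4 = 12, det = 8·4 - (5)² = 7.
Step 2 — discriminant:
  Δ = trace² - 4·det = 144 - 28 = 116.
Step 3 — eigenvalues:
  λ = (trace ± √Δ)/2 = (12 ± 10.7703)/2,
  λ_1 = 11.3852,  λ_2 = 0.6148.

Step 4 — unit eigenvector for λ_1: solve (Sigma - λ_1 I)v = 0. First row:
  (8 - 11.3852)·v_x + (5)·v_y = 0, i.e. (-3.3852)·v_x + (5)·v_y = 0,
  so v ∝ (b, λ_1 - a) = (5, 3.3852) = u.
  ||u|| = √((5)² + (3.3852)²) = √(36.4593) ≈ 6.0382,
  v_1 = u/||u|| ≈ (0.8281, 0.5606) (||v_1|| = 1).

λ_1 = 11.3852,  λ_2 = 0.6148;  v_1 ≈ (0.8281, 0.5606)


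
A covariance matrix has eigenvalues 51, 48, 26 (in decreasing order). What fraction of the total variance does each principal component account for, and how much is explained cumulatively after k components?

Step 1 — total variance = trace(Sigma) = Σ λ_i = 51 + 48 + 26 = 125.

Step 2 — fraction explained by component i = λ_i / Σ λ:
  PC1: 51/125 = 0.408
  PC2: 48/125 = 0.384
  PC3: 26/125 = 0.208

Step 3 — cumulative fraction after k components = (λ_1 + ... + λ_k) / Σ λ:
  k = 1: 51/125 = 0.408
  k = 2: (51 + 48)/125 = 99/125 = 0.792
  k = 3: (51 + 48 + 26)/125 = 125/125 = 1

Summary (fraction, with percent):

explained: PC1 0.408 (40.8%), PC2 0.384 (38.4%), PC3 0.208 (20.8%);  cumulative: 0.408, 0.792, 1


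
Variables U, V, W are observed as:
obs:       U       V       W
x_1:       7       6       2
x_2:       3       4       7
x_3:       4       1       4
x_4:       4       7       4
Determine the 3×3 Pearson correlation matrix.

Step 1 — column means:
  mean(U) = (7 + 3 + 4 + 4) / 4 = 18/4 = 4.5
  mean(V) = (6 + 4 + 1 + 7) / 4 = 18/4 = 4.5
  mean(W) = (2 + 7 + 4 + 4) / 4 = 17/4 = 4.25

Step 2 — sample variances and covariances s[i,j] = (1/(n-1)) · Σ_k (x_{k,i} - mean_i) · (x_{k,j} - mean_j), with n-1 = 3:
  s[U,U] = ((2.5)·(2.5) + (-1.5)·(-1.5) + (-0.5)·(-0.5) + (-0.5)·(-0.5)) / 3 = 9/3 = 3
  s[U,V] = ((2.5)·(1.5) + (-1.5)·(-0.5) + (-0.5)·(-3.5) + (-0.5)·(2.5)) / 3 = 5/3 = 1.6667
  s[U,W] = ((2.5)·(-2.25) + (-1.5)·(2.75) + (-0.5)·(-0.25) + (-0.5)·(-0.25)) / 3 = -9.5/3 = -3.1667
  s[V,V] = ((1.5)·(1.5) + (-0.5)·(-0.5) + (-3.5)·(-3.5) + (2.5)·(2.5)) / 3 = 21/3 = 7
  s[V,W] = ((1.5)·(-2.25) + (-0.5)·(2.75) + (-3.5)·(-0.25) + (2.5)·(-0.25)) / 3 = -4.5/3 = -1.5
  s[W,W] = ((-2.25)·(-2.25) + (2.75)·(2.75) + (-0.25)·(-0.25) + (-0.25)·(-0.25)) / 3 = 12.75/3 = 4.25
  Sample standard deviations s_i = √(s[i,i]):
  s(U) = √(3) = 1.7321
  s(V) = √(7) = 2.6458
  s(W) = √(4.25) = 2.0616

Step 3 — r_{ij} = s_{ij} / (s_i · s_j):
  r[U,U] = 1 (diagonal).
  r[U,V] = 1.6667 / (1.7321 · 2.6458) = 1.6667 / 4.5826 = 0.3637
  r[U,W] = -3.1667 / (1.7321 · 2.0616) = -3.1667 / 3.5707 = -0.8868
  r[V,V] = 1 (diagonal).
  r[V,W] = -1.5 / (2.6458 · 2.0616) = -1.5 / 5.4544 = -0.275
  r[W,W] = 1 (diagonal).

R is symmetric with unit diagonal. Assembling:

R = [[1, 0.3637, -0.8868],
 [0.3637, 1, -0.275],
 [-0.8868, -0.275, 1]]


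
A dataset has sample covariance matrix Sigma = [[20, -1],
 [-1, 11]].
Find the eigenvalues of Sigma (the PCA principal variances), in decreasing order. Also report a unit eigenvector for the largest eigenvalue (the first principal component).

Step 1 — characteristic polynomial of 2×2 Sigma:
  det(Sigma - λI) = λ² - trace · λ + det = 0.
  trace = 20 + 11 = 31, det = 20·11 - (-1)² = 219.
Step 2 — discriminant:
  Δ = trace² - 4·det = 961 - 876 = 85.
Step 3 — eigenvalues:
  λ = (trace ± √Δ)/2 = (31 ± 9.2195)/2,
  λ_1 = 20.1098,  λ_2 = 10.8902.

Step 4 — unit eigenvector for λ_1: solve (Sigma - λ_1 I)v = 0. First row:
  (20 - 20.1098)·v_x + (-1)·v_y = 0, i.e. (-0.1098)·v_x + (-1)·v_y = 0,
  so v ∝ (b, λ_1 - a) = (-1, 0.1098); multiply by -1 so the first entry is positive: u = (1, -0.1098).
  ||u|| = √((1)² + (-0.1098)²) = √(1.012) ≈ 1.006,
  v_1 = u/||u|| ≈ (0.994, -0.1091) (||v_1|| = 1).

λ_1 = 20.1098,  λ_2 = 10.8902;  v_1 ≈ (0.994, -0.1091)


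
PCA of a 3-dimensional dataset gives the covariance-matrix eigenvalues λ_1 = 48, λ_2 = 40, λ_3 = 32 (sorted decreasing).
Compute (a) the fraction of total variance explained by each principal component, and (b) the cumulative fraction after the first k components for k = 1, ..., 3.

Step 1 — total variance = trace(Sigma) = Σ λ_i = 48 + 40 + 32 = 120.

Step 2 — fraction explained by component i = λ_i / Σ λ:
  PC1: 48/120 = 0.4
  PC2: 40/120 = 0.3333
  PC3: 32/120 = 0.2667

Step 3 — cumulative fraction after k components = (λ_1 + ... + λ_k) / Σ λ:
  k = 1: 48/120 = 0.4
  k = 2: (48 + 40)/120 = 88/120 = 0.7333
  k = 3: (48 + 40 + 32)/120 = 120/120 = 1

Summary (fraction, with percent):

explained: PC1 0.4 (40%), PC2 0.3333 (33.33%), PC3 0.2667 (26.67%);  cumulative: 0.4, 0.7333, 1


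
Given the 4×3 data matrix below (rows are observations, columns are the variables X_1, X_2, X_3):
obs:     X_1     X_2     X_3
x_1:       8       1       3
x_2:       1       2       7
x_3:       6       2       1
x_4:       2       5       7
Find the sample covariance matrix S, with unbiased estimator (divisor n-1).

Step 1 — column means:
  mean(X_1) = (8 + 1 + 6 + 2) / 4 = 17/4 = 4.25
  mean(X_2) = (1 + 2 + 2 + 5) / 4 = 10/4 = 2.5
  mean(X_3) = (3 + 7 + 1 + 7) / 4 = 18/4 = 4.5

Step 2 — sample covariance S[i,j] = (1/(n-1)) · Σ_k (x_{k,i} - mean_i) · (x_{k,j} - mean_j), with n-1 = 3.
  S[X_1,X_1] = ((3.75)·(3.75) + (-3.25)·(-3.25) + (1.75)·(1.75) + (-2.25)·(-2.25)) / 3 = 32.75/3 = 10.9167
  S[X_1,X_2] = ((3.75)·(-1.5) + (-3.25)·(-0.5) + (1.75)·(-0.5) + (-2.25)·(2.5)) / 3 = -10.5/3 = -3.5
  S[X_1,X_3] = ((3.75)·(-1.5) + (-3.25)·(2.5) + (1.75)·(-3.5) + (-2.25)·(2.5)) / 3 = -25.5/3 = -8.5
  S[X_2,X_2] = ((-1.5)·(-1.5) + (-0.5)·(-0.5) + (-0.5)·(-0.5) + (2.5)·(2.5)) / 3 = 9/3 = 3
  S[X_2,X_3] = ((-1.5)·(-1.5) + (-0.5)·(2.5) + (-0.5)·(-3.5) + (2.5)·(2.5)) / 3 = 9/3 = 3
  S[X_3,X_3] = ((-1.5)·(-1.5) + (2.5)·(2.5) + (-3.5)·(-3.5) + (2.5)·(2.5)) / 3 = 27/3 = 9

S is symmetric (S[j,i] = S[i,j]). Assembling:

S = [[10.9167, -3.5, -8.5],
 [-3.5, 3, 3],
 [-8.5, 3, 9]]


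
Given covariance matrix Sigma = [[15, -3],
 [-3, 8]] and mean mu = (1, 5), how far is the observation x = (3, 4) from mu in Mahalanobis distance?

Step 1 — centre the observation: (x - mu) = (2, -1).

Step 2 — invert Sigma. det(Sigma) = 15·8 - (-3)² = 111.
  Sigma^{-1} = (1/det) · [[d, -b], [-b, a]] = [[0.0721, 0.027],
 [0.027, 0.1351]].

Step 3 — form the quadratic (x - mu)^T · Sigma^{-1} · (x - mu):
  Sigma^{-1} · (x - mu) = (0.1171, -0.0811).
  (x - mu)^T · [Sigma^{-1} · (x - mu)] = (2)·(0.1171) + (-1)·(-0.0811) = 0.3153.

Step 4 — take square root: d = √(0.3153) ≈ 0.5615.

d(x, mu) = √(0.3153) ≈ 0.5615


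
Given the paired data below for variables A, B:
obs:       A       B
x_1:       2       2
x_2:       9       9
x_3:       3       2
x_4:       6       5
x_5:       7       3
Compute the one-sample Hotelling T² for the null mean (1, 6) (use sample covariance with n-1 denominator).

Step 1 — sample mean vector:
  mean(A) = (2 + 9 + 3 + 6 + 7) / 5 = 27/5 = 5.4
  mean(B) = (2 + 9 + 2 + 5 + 3) / 5 = 21/5 = 4.2
  x̄ = (5.4, 4.2),  deviation x̄ - mu_0 = (5.4, 4.2) - (1, 6) = (4.4, -1.8).

Step 2 — sample covariance matrix, S[i,j] = (1/(n-1)) · Σ_k (x_{k,i} - mean_i) · (x_{k,j} - mean_j), divisor n-1 = 4:
  S[A,A] = ((-3.4)·(-3.4) + (3.6)·(3.6) + (-2.4)·(-2.4) + (0.6)·(0.6) + (1.6)·(1.6)) / 4 = 33.2/4 = 8.3
  S[A,B] = ((-3.4)·(-2.2) + (3.6)·(4.8) + (-2.4)·(-2.2) + (0.6)·(0.8) + (1.6)·(-1.2)) / 4 = 28.6/4 = 7.15
  S[B,B] = ((-2.2)·(-2.2) + (4.8)·(4.8) + (-2.2)·(-2.2) + (0.8)·(0.8) + (-1.2)·(-1.2)) / 4 = 34.8/4 = 8.7
  S = [[8.3, 7.15],
 [7.15, 8.7]].

Step 3 — invert S. det(S) = 8.3·8.7 - (7.15)² = 21.0875.
  S^{-1} = (1/det) · [[d, -b], [-b, a]] = [[0.4126, -0.3391],
 [-0.3391, 0.3936]].

Step 4 — quadratic form (x̄ - mu_0)^T · S^{-1} · (x̄ - mu_0):
  S^{-1} · (x̄ - mu_0) = (2.4256, -2.2004),
  (x̄ - mu_0)^T · [...] = (4.4)·(2.4256) + (-1.8)·(-2.2004) = 14.6333.

Step 5 — scale by n: T² = 5 · 14.6333 = 73.1666.

T² ≈ 73.1666
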